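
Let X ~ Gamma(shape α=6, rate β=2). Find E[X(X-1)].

E[X(X-1)] = E[X² - X] = E[X²] - E[X]
E[X] = 3
E[X²] = Var(X) + (E[X])² = \frac{3}{2} + (3)² = \frac{21}{2}
E[X(X-1)] = \frac{21}{2} - 3 = \frac{15}{2}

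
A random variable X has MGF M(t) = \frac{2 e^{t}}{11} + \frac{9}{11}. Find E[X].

To find E[X], compute M^(1)(0):
M^(1)(t) = \frac{2 e^{t}}{11}
M^(1)(0) = \frac{2}{11}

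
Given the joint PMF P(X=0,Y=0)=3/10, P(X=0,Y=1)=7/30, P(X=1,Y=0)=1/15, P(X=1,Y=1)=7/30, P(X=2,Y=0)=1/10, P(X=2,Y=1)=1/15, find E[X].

First find marginal of X:
P(X=0) = 8/15
P(X=1) = 3/10
P(X=2) = 1/6
E[X] = 0 × 8/15 + 1 × 3/10 + 2 × 1/6 = 19/30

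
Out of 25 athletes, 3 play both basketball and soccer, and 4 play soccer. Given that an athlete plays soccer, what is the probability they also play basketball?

P(A ∩ B) = 3/25
P(B) = 4/25
P(A|B) = P(A ∩ B) / P(B) = (3/25) / (4/25) = 3/4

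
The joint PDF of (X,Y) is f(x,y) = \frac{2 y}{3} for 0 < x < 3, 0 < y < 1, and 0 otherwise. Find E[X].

f_X(x) = ∫_0^1 \frac{2 y}{3} dy = \frac{1}{3}
E[X] = ∫_0^3 x × (\frac{1}{3}) dx = \frac{3}{2}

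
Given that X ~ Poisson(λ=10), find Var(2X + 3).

For X ~ Poisson(λ=10):
Var(X) = 10
Var(2X + 3) = (2)² × Var(X) = 4 × 10 = 40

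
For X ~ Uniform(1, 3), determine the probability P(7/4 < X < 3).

P(7/4 < X < 3) = ∫_{7/4}^{3} f(x) dx
where f(x) = \frac{1}{2}
= \frac{5}{8}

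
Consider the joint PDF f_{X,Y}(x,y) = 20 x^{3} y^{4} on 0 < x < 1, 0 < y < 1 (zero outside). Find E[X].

E[X] = ∫_0^1 ∫_0^1 x × f(x,y) dy dx
= ∫_0^1 ∫_0^1 x × (20 x^{3} y^{4}) dy dx
= \frac{4}{5}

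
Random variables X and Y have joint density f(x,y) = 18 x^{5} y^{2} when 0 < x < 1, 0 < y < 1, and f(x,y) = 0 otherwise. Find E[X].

E[X] = ∫_0^1 ∫_0^1 x × f(x,y) dy dx
= ∫_0^1 ∫_0^1 x × (18 x^{5} y^{2}) dy dx
= \frac{6}{7}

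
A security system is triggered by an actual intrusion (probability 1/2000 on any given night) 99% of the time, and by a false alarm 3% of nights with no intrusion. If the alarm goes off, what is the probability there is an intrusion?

Let D = the rare event, + = positive/flagged.
P(D) = 1/2000
P(+|D) = 99/100
P(+|D') = 3/100
P(+) = P(+|D)P(D) + P(+|D')P(D')
     = \frac{99}{100} × \frac{1}{2000} + \frac{3}{100} × \frac{1999}{2000}
     = \frac{381}{12500}
P(D|+) = P(+|D)P(D)/P(+) = \frac{33}{2032}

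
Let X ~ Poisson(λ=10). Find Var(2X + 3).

For X ~ Poisson(λ=10):
Var(X) = 10
Var(2X + 3) = (2)² × Var(X) = 4 × 10 = 40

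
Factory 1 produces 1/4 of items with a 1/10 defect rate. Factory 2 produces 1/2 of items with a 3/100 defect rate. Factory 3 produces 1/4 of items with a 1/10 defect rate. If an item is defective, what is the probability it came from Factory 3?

Using Bayes' theorem:
P(F1) = 1/4, P(D|F1) = 1/10
P(F2) = 1/2, P(D|F2) = 3/100
P(F3) = 1/4, P(D|F3) = 1/10
P(D) = P(D|F1)P(F1) + P(D|F2)P(F2) + P(D|F3)P(F3)
     = \frac{13}{200}
P(F3|D) = P(D|F3)P(F3) / P(D)
= \frac{5}{13}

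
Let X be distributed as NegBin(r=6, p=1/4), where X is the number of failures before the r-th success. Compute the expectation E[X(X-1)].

E[X(X-1)] = E[X² - X] = E[X²] - E[X]
E[X] = 18
E[X²] = Var(X) + (E[X])² = 72 + (18)² = 396
E[X(X-1)] = 396 - 18 = 378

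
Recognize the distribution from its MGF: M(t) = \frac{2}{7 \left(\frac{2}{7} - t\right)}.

The MGF M(t) = \frac{2}{7 \left(\frac{2}{7} - t\right)} is the standard form for the Exponential distribution.
Comparing with the known MGF formula identifies: Exponential(rate λ=2/7)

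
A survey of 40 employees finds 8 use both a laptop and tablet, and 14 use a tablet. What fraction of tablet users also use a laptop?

P(A ∩ B) = 8/40 = 1/5
P(B) = 14/40 = 7/20
P(A|B) = P(A ∩ B) / P(B) = (1/5) / (7/20) = 4/7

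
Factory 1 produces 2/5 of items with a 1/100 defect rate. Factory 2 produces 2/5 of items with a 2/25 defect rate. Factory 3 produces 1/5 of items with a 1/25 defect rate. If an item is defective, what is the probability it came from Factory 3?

Using Bayes' theorem:
P(F1) = 2/5, P(D|F1) = 1/100
P(F2) = 2/5, P(D|F2) = 2/25
P(F3) = 1/5, P(D|F3) = 1/25
P(D) = P(D|F1)P(F1) + P(D|F2)P(F2) + P(D|F3)P(F3)
     = \frac{11}{250}
P(F3|D) = P(D|F3)P(F3) / P(D)
= \frac{2}{11}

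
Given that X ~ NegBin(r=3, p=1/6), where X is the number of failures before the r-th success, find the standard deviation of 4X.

For X ~ NegBin(r=3, p=1/6), where X is the number of failures before the r-th success:
Var(X) = 90
SD(X) = √(Var(X)) = √(90) = 3 \sqrt{10}
SD(4X) = |4| × SD(X) = 4 × 3 \sqrt{10} = 12 \sqrt{10}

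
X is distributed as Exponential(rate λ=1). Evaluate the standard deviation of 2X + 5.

For X ~ Exponential(rate λ=1):
Var(X) = 1
SD(X) = √(Var(X)) = √(1) = 1
SD(2X + 5) = |2| × SD(X) = 2 × 1 = 2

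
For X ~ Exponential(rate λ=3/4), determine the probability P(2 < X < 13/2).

P(2 < X < 13/2) = ∫_{2}^{13/2} f(x) dx
where f(x) = \frac{3 e^{- \frac{3 x}{4}}}{4}
= - \frac{1}{e^{\frac{39}{8}}} + e^{- \frac{3}{2}}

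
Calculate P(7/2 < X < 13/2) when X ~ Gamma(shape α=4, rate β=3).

P(7/2 < X < 13/2) = ∫_{7/2}^{13/2} f(x) dx
where f(x) = \frac{27 x^{3} e^{- 3 x}}{2}
= \frac{-23143 + 4153 e^{9}}{16 e^{\frac{39}{2}}}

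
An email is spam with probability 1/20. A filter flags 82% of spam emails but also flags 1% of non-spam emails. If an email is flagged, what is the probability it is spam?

Let D = the rare event, + = positive/flagged.
P(D) = 1/20
P(+|D) = 82/100 = 41/50
P(+|D') = 1/100
P(+) = P(+|D)P(D) + P(+|D')P(D')
     = \frac{41}{50} × \frac{1}{20} + \frac{1}{100} × \frac{19}{20}
     = \frac{101}{2000}
P(D|+) = P(+|D)P(D)/P(+) = \frac{82}{101}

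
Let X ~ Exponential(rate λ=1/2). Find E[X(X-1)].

E[X(X-1)] = E[X² - X] = E[X²] - E[X]
E[X] = 2
E[X²] = Var(X) + (E[X])² = 4 + (2)² = 8
E[X(X-1)] = 8 - 2 = 6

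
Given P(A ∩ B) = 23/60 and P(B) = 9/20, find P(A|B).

P(A|B) = P(A ∩ B) / P(B)
= (23/60) / (9/20)
= 23/27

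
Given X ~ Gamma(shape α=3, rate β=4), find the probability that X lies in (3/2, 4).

P(3/2 < X < 4) = ∫_{3/2}^{4} f(x) dx
where f(x) = 32 x^{2} e^{- 4 x}
= \frac{5 \left(-29 + 5 e^{10}\right)}{e^{16}}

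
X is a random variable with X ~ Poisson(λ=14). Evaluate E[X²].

Using the identity E[X²] = Var(X) + (E[X])²:
E[X] = 14
Var(X) = 14
E[X²] = 14 + (14)²
= 210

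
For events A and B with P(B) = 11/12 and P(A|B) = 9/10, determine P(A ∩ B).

By definition, P(A|B) = P(A ∩ B) / P(B)
So P(A ∩ B) = P(A|B) × P(B)
= 9/10 × 11/12
= 33/40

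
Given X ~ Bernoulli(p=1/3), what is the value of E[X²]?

Using the identity E[X²] = Var(X) + (E[X])²:
E[X] = \frac{1}{3}
Var(X) = \frac{2}{9}
E[X²] = \frac{2}{9} + (\frac{1}{3})²
= \frac{1}{3}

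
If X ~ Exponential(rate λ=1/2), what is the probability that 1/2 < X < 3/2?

P(1/2 < X < 3/2) = ∫_{1/2}^{3/2} f(x) dx
where f(x) = \frac{e^{- \frac{x}{2}}}{2}
= - \frac{1 - e^{\frac{1}{2}}}{e^{\frac{3}{4}}}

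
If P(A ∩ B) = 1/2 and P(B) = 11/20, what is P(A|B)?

P(A|B) = P(A ∩ B) / P(B)
= (1/2) / (11/20)
= 10/11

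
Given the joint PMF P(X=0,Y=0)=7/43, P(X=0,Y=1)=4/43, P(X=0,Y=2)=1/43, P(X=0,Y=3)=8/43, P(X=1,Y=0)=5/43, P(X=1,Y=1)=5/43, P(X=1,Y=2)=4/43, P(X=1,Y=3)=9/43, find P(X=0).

P(X=0) = P(X=0,Y=0) + P(X=0,Y=1) + P(X=0,Y=2) + P(X=0,Y=3)
= 7/43 + 4/43 + 1/43 + 8/43
= 20/43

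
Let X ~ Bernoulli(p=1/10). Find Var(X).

For X ~ Bernoulli(p=1/10):
Var(X) = \frac{9}{100}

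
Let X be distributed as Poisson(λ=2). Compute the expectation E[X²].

Using the identity E[X²] = Var(X) + (E[X])²:
E[X] = 2
Var(X) = 2
E[X²] = 2 + (2)²
= 6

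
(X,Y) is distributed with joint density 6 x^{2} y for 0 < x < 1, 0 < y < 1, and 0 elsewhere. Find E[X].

f_X(x) = ∫_0^1 6 x^{2} y dy = 3 x^{2}
E[X] = ∫_0^1 x × (3 x^{2}) dx = \frac{3}{4}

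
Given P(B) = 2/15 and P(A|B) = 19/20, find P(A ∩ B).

By definition, P(A|B) = P(A ∩ B) / P(B)
So P(A ∩ B) = P(A|B) × P(B)
= 19/20 × 2/15
= 19/150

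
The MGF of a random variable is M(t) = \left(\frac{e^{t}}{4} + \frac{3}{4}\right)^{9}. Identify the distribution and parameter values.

The MGF M(t) = \left(\frac{e^{t}}{4} + \frac{3}{4}\right)^{9} is the standard form for the Binomial distribution.
Comparing with the known MGF formula identifies: Binomial(n=9, p=1/4)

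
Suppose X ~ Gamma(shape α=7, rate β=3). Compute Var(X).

For X ~ Gamma(shape α=7, rate β=3):
Var(X) = \frac{7}{9}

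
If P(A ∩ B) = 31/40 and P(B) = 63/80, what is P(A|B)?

P(A|B) = P(A ∩ B) / P(B)
= (31/40) / (63/80)
= 62/63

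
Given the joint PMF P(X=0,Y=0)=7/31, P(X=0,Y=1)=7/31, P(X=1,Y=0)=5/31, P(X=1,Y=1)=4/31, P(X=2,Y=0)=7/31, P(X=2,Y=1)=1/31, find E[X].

First find marginal of X:
P(X=0) = 14/31
P(X=1) = 9/31
P(X=2) = 8/31
E[X] = 0 × 14/31 + 1 × 9/31 + 2 × 8/31 = 25/31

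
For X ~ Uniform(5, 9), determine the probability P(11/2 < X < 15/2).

P(11/2 < X < 15/2) = ∫_{11/2}^{15/2} f(x) dx
where f(x) = \frac{1}{4}
= \frac{1}{2}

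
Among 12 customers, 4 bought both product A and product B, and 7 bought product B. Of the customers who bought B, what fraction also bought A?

P(A ∩ B) = 4/12 = 1/3
P(B) = 7/12
P(A|B) = P(A ∩ B) / P(B) = (1/3) / (7/12) = 4/7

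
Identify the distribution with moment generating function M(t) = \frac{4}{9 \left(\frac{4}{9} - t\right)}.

The MGF M(t) = \frac{4}{9 \left(\frac{4}{9} - t\right)} is the standard form for the Exponential distribution.
Comparing with the known MGF formula identifies: Exponential(rate λ=4/9)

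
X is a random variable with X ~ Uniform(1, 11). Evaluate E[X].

For X ~ Uniform(1, 11), the expected value is:
E[X] = 6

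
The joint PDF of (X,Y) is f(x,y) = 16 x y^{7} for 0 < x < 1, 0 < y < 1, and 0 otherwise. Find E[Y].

E[Y] = ∫_0^1 ∫_0^1 y × f(x,y) dx dy
= \frac{8}{9}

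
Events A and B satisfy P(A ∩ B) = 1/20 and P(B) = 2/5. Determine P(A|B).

P(A|B) = P(A ∩ B) / P(B)
= (1/20) / (2/5)
= 1/8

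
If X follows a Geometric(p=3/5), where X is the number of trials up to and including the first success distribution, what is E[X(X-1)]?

E[X(X-1)] = E[X² - X] = E[X²] - E[X]
E[X] = \frac{5}{3}
E[X²] = Var(X) + (E[X])² = \frac{10}{9} + (\frac{5}{3})² = \frac{35}{9}
E[X(X-1)] = \frac{35}{9} - \frac{5}{3} = \frac{20}{9}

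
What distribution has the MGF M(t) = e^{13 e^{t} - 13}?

The MGF M(t) = e^{13 e^{t} - 13} is the standard form for the Poisson distribution.
Comparing with the known MGF formula identifies: Poisson(λ=13)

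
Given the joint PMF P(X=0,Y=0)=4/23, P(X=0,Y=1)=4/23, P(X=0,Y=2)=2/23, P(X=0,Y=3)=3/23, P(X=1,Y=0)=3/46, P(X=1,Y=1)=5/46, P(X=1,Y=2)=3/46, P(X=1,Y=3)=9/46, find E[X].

First find marginal of X:
P(X=0) = 13/23
P(X=1) = 10/23
E[X] = 0 × 13/23 + 1 × 10/23 = 10/23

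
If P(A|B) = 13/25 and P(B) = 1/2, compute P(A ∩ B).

By definition, P(A|B) = P(A ∩ B) / P(B)
So P(A ∩ B) = P(A|B) × P(B)
= 13/25 × 1/2
= 13/50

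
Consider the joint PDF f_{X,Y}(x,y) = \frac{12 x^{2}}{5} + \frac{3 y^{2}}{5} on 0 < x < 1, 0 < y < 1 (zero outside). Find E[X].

E[X] = ∫_0^1 ∫_0^1 x × f(x,y) dy dx
= ∫_0^1 ∫_0^1 x × (\frac{12 x^{2}}{5} + \frac{3 y^{2}}{5}) dy dx
= \frac{7}{10}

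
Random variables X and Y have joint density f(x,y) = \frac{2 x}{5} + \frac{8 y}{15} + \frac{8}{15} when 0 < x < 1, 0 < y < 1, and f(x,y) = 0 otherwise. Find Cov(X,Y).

E[XY] = ∫∫ xy × f(x,y) dx dy = \frac{13}{45}
E[X] = \frac{8}{15}
E[Y] = \frac{49}{90}
Cov(X,Y) = E[XY] - E[X]E[Y] = - \frac{1}{675}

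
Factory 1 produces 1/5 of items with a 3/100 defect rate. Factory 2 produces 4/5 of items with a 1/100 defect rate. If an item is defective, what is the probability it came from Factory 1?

Using Bayes' theorem:
P(F1) = 1/5, P(D|F1) = 3/100
P(F2) = 4/5, P(D|F2) = 1/100
P(D) = P(D|F1)P(F1) + P(D|F2)P(F2)
     = \frac{7}{500}
P(F1|D) = P(D|F1)P(F1) / P(D)
= \frac{3}{7}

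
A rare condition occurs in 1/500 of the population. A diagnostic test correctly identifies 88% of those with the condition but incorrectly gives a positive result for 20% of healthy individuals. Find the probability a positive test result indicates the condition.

Let D = the rare event, + = positive/flagged.
P(D) = 1/500
P(+|D) = 88/100 = 22/25
P(+|D') = 20/100 = 1/5
P(+) = P(+|D)P(D) + P(+|D')P(D')
     = \frac{22}{25} × \frac{1}{500} + \frac{1}{5} × \frac{499}{500}
     = \frac{2517}{12500}
P(D|+) = P(+|D)P(D)/P(+) = \frac{22}{2517}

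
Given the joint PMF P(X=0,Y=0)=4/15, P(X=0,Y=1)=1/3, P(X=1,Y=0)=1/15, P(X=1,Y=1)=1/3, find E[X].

First find marginal of X:
P(X=0) = 3/5
P(X=1) = 2/5
E[X] = 0 × 3/5 + 1 × 2/5 = 2/5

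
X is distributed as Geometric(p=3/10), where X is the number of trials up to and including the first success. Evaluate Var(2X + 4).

For X ~ Geometric(p=3/10), where X is the number of trials up to and including the first success:
Var(X) = \frac{70}{9}
Var(2X + 4) = (2)² × Var(X) = 4 × \frac{70}{9} = \frac{280}{9}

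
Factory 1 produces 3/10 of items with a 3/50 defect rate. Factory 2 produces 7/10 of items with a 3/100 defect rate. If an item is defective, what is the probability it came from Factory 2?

Using Bayes' theorem:
P(F1) = 3/10, P(D|F1) = 3/50
P(F2) = 7/10, P(D|F2) = 3/100
P(D) = P(D|F1)P(F1) + P(D|F2)P(F2)
     = \frac{39}{1000}
P(F2|D) = P(D|F2)P(F2) / P(D)
= \frac{7}{13}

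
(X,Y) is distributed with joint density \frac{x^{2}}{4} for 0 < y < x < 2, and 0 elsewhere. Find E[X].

f_X(x) = ∫_0^x \frac{x^{2}}{4} dy = \frac{x^{3}}{4}
E[X] = ∫_0^2 x × (\frac{x^{3}}{4}) dx = \frac{8}{5}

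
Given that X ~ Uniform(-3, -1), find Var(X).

For X ~ Uniform(-3, -1):
Var(X) = \frac{1}{3}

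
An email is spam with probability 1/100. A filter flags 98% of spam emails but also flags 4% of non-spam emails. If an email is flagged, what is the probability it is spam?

Let D = the rare event, + = positive/flagged.
P(D) = 1/100
P(+|D) = 98/100 = 49/50
P(+|D') = 4/100 = 1/25
P(+) = P(+|D)P(D) + P(+|D')P(D')
     = \frac{49}{50} × \frac{1}{100} + \frac{1}{25} × \frac{99}{100}
     = \frac{247}{5000}
P(D|+) = P(+|D)P(D)/P(+) = \frac{49}{247}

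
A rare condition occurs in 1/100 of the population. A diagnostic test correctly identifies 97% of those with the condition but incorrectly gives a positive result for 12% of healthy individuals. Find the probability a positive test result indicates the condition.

Let D = the rare event, + = positive/flagged.
P(D) = 1/100
P(+|D) = 97/100
P(+|D') = 12/100 = 3/25
P(+) = P(+|D)P(D) + P(+|D')P(D')
     = \frac{97}{100} × \frac{1}{100} + \frac{3}{25} × \frac{99}{100}
     = \frac{257}{2000}
P(D|+) = P(+|D)P(D)/P(+) = \frac{97}{1285}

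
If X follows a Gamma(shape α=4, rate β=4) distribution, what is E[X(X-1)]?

E[X(X-1)] = E[X² - X] = E[X²] - E[X]
E[X] = 1
E[X²] = Var(X) + (E[X])² = \frac{1}{4} + (1)² = \frac{5}{4}
E[X(X-1)] = \frac{5}{4} - 1 = \frac{1}{4}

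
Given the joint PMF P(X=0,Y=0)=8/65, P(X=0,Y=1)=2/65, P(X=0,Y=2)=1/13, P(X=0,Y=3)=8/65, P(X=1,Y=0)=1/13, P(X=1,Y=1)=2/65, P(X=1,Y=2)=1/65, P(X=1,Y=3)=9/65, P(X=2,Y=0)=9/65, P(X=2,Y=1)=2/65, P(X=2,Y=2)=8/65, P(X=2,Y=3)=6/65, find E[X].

First find marginal of X:
P(X=0) = 23/65
P(X=1) = 17/65
P(X=2) = 5/13
E[X] = 0 × 23/65 + 1 × 17/65 + 2 × 5/13 = 67/65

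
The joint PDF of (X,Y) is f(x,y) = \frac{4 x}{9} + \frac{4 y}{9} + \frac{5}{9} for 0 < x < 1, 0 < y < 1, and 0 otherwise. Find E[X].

E[X] = ∫_0^1 ∫_0^1 x × f(x,y) dy dx
= ∫_0^1 ∫_0^1 x × (\frac{4 x}{9} + \frac{4 y}{9} + \frac{5}{9}) dy dx
= \frac{29}{54}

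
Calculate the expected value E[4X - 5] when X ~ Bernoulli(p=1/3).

For X ~ Bernoulli(p=1/3):
E[X] = \frac{1}{3}
E[4X - 5] = 4 × E[X] - 5 = - \frac{11}{3}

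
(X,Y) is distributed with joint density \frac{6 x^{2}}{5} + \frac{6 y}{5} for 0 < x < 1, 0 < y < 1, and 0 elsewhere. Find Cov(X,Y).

E[XY] = ∫∫ xy × f(x,y) dx dy = \frac{7}{20}
E[X] = \frac{3}{5}
E[Y] = \frac{3}{5}
Cov(X,Y) = E[XY] - E[X]E[Y] = - \frac{1}{100}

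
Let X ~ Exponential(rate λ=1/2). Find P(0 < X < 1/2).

P(0 < X < 1/2) = ∫_{0}^{1/2} f(x) dx
where f(x) = \frac{e^{- \frac{x}{2}}}{2}
= 1 - e^{- \frac{1}{4}}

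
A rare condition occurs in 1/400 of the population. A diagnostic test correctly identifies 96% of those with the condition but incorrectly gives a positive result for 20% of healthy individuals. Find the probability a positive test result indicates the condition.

Let D = the rare event, + = positive/flagged.
P(D) = 1/400
P(+|D) = 96/100 = 24/25
P(+|D') = 20/100 = 1/5
P(+) = P(+|D)P(D) + P(+|D')P(D')
     = \frac{24}{25} × \frac{1}{400} + \frac{1}{5} × \frac{399}{400}
     = \frac{2019}{10000}
P(D|+) = P(+|D)P(D)/P(+) = \frac{8}{673}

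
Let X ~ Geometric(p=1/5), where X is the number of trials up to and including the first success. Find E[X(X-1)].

E[X(X-1)] = E[X² - X] = E[X²] - E[X]
E[X] = 5
E[X²] = Var(X) + (E[X])² = 20 + (5)² = 45
E[X(X-1)] = 45 - 5 = 40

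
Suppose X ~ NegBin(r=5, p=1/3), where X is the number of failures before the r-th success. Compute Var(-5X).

For X ~ NegBin(r=5, p=1/3), where X is the number of failures before the r-th success:
Var(X) = 30
Var(-5X) = (-5)² × Var(X) = 25 × 30 = 750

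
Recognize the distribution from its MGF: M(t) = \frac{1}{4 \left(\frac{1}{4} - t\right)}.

The MGF M(t) = \frac{1}{4 \left(\frac{1}{4} - t\right)} is the standard form for the Exponential distribution.
Comparing with the known MGF formula identifies: Exponential(rate λ=1/4)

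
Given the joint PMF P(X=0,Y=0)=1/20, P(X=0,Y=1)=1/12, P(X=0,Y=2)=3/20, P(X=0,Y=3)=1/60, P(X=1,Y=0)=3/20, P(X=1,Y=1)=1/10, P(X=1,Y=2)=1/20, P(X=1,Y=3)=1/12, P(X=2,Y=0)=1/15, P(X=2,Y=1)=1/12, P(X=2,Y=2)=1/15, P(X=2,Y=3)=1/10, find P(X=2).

P(X=2) = P(X=2,Y=0) + P(X=2,Y=1) + P(X=2,Y=2) + P(X=2,Y=3)
= 1/15 + 1/12 + 1/15 + 1/10
= 19/60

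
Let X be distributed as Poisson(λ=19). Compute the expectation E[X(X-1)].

E[X(X-1)] = E[X² - X] = E[X²] - E[X]
E[X] = 19
E[X²] = Var(X) + (E[X])² = 19 + (19)² = 380
E[X(X-1)] = 380 - 19 = 361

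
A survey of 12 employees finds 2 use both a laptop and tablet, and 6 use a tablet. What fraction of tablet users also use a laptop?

P(A ∩ B) = 2/12 = 1/6
P(B) = 6/12 = 1/2
P(A|B) = P(A ∩ B) / P(B) = (1/6) / (1/2) = 1/3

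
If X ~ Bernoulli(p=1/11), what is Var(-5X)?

For X ~ Bernoulli(p=1/11):
Var(X) = \frac{10}{121}
Var(-5X) = (-5)² × Var(X) = 25 × \frac{10}{121} = \frac{250}{121}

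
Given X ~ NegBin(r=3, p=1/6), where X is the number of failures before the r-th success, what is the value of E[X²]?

Using the identity E[X²] = Var(X) + (E[X])²:
E[X] = 15
Var(X) = 90
E[X²] = 90 + (15)²
= 315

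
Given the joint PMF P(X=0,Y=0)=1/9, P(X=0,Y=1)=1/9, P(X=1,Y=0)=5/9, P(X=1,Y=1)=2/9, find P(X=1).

P(X=1) = P(X=1,Y=0) + P(X=1,Y=1)
= 5/9 + 2/9
= 7/9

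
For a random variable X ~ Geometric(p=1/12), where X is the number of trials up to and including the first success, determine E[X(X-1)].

E[X(X-1)] = E[X² - X] = E[X²] - E[X]
E[X] = 12
E[X²] = Var(X) + (E[X])² = 132 + (12)² = 276
E[X(X-1)] = 276 - 12 = 264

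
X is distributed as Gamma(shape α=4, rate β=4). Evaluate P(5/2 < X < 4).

P(5/2 < X < 4) = ∫_{5/2}^{4} f(x) dx
where f(x) = \frac{128 x^{3} e^{- 4 x}}{3}
= \frac{-2483 + 683 e^{6}}{3 e^{16}}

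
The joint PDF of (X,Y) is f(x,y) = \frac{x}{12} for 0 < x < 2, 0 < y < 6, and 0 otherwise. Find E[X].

f_X(x) = ∫_0^6 \frac{x}{12} dy = \frac{x}{2}
E[X] = ∫_0^2 x × (\frac{x}{2}) dx = \frac{4}{3}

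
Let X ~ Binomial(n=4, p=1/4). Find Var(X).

For X ~ Binomial(n=4, p=1/4):
Var(X) = \frac{3}{4}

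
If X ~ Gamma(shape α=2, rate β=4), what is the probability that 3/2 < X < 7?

P(3/2 < X < 7) = ∫_{3/2}^{7} f(x) dx
where f(x) = 16 x e^{- 4 x}
= \frac{-29 + 7 e^{22}}{e^{28}}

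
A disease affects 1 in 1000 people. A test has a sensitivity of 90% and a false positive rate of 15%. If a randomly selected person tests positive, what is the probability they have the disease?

Let D = the rare event, + = positive/flagged.
P(D) = 1/1000
P(+|D) = 90/100 = 9/10
P(+|D') = 15/100 = 3/20
P(+) = P(+|D)P(D) + P(+|D')P(D')
     = \frac{9}{10} × \frac{1}{1000} + \frac{3}{20} × \frac{999}{1000}
     = \frac{603}{4000}
P(D|+) = P(+|D)P(D)/P(+) = \frac{2}{335}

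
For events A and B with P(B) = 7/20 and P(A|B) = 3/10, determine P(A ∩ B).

By definition, P(A|B) = P(A ∩ B) / P(B)
So P(A ∩ B) = P(A|B) × P(B)
= 3/10 × 7/20
= 21/200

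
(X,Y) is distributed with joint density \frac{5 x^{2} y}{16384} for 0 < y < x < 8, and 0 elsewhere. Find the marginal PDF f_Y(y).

f_Y(y) = ∫_y^8 \frac{5 x^{2} y}{16384} dx = \frac{5 y \left(512 - y^{3}\right)}{49152}
for 0 < y < 8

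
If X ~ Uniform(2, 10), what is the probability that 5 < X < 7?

P(5 < X < 7) = ∫_{5}^{7} f(x) dx
where f(x) = \frac{1}{8}
= \frac{1}{4}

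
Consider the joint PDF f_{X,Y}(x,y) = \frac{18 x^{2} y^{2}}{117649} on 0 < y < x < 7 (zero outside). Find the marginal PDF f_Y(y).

f_Y(y) = ∫_y^7 \frac{18 x^{2} y^{2}}{117649} dx = \frac{6 y^{2} \left(343 - y^{3}\right)}{117649}
for 0 < y < 7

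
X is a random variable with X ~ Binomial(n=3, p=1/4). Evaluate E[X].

For X ~ Binomial(n=3, p=1/4), the expected value is:
E[X] = \frac{3}{4}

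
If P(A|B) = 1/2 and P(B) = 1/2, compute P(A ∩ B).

By definition, P(A|B) = P(A ∩ B) / P(B)
So P(A ∩ B) = P(A|B) × P(B)
= 1/2 × 1/2
= 1/4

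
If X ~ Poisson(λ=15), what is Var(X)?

For X ~ Poisson(λ=15):
Var(X) = 15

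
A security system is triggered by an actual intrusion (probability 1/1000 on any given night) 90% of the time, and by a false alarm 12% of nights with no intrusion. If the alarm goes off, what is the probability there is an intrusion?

Let D = the rare event, + = positive/flagged.
P(D) = 1/1000
P(+|D) = 90/100 = 9/10
P(+|D') = 12/100 = 3/25
P(+) = P(+|D)P(D) + P(+|D')P(D')
     = \frac{9}{10} × \frac{1}{1000} + \frac{3}{25} × \frac{999}{1000}
     = \frac{6039}{50000}
P(D|+) = P(+|D)P(D)/P(+) = \frac{5}{671}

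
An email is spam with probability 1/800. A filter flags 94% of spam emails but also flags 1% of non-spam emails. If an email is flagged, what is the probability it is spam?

Let D = the rare event, + = positive/flagged.
P(D) = 1/800
P(+|D) = 94/100 = 47/50
P(+|D') = 1/100
P(+) = P(+|D)P(D) + P(+|D')P(D')
     = \frac{47}{50} × \frac{1}{800} + \frac{1}{100} × \frac{799}{800}
     = \frac{893}{80000}
P(D|+) = P(+|D)P(D)/P(+) = \frac{2}{19}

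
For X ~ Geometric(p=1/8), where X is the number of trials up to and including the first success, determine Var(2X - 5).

For X ~ Geometric(p=1/8), where X is the number of trials up to and including the first success:
Var(X) = 56
Var(2X - 5) = (2)² × Var(X) = 4 × 56 = 224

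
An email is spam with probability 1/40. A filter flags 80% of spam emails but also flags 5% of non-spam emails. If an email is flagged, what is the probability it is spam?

Let D = the rare event, + = positive/flagged.
P(D) = 1/40
P(+|D) = 80/100 = 4/5
P(+|D') = 5/100 = 1/20
P(+) = P(+|D)P(D) + P(+|D')P(D')
     = \frac{4}{5} × \frac{1}{40} + \frac{1}{20} × \frac{39}{40}
     = \frac{11}{160}
P(D|+) = P(+|D)P(D)/P(+) = \frac{16}{55}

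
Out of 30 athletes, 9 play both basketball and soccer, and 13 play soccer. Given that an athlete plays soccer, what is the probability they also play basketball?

P(A ∩ B) = 9/30 = 3/10
P(B) = 13/30
P(A|B) = P(A ∩ B) / P(B) = (3/10) / (13/30) = 9/13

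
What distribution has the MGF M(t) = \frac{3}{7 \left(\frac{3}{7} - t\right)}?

The MGF M(t) = \frac{3}{7 \left(\frac{3}{7} - t\right)} is the standard form for the Exponential distribution.
Comparing with the known MGF formula identifies: Exponential(rate λ=3/7)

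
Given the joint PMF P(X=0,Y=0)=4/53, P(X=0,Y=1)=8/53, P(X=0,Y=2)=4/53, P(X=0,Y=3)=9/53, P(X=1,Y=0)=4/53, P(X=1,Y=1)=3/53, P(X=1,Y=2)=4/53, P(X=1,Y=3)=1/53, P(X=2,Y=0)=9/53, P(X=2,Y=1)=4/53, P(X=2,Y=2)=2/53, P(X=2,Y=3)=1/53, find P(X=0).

P(X=0) = P(X=0,Y=0) + P(X=0,Y=1) + P(X=0,Y=2) + P(X=0,Y=3)
= 4/53 + 8/53 + 4/53 + 9/53
= 25/53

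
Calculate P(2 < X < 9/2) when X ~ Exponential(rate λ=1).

P(2 < X < 9/2) = ∫_{2}^{9/2} f(x) dx
where f(x) = e^{- x}
= - \frac{1}{e^{\frac{9}{2}}} + e^{-2}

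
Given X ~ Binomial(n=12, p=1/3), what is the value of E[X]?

For X ~ Binomial(n=12, p=1/3), the expected value is:
E[X] = 4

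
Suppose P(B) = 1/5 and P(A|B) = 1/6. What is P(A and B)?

By definition, P(A|B) = P(A ∩ B) / P(B)
So P(A ∩ B) = P(A|B) × P(B)
= 1/6 × 1/5
= 1/30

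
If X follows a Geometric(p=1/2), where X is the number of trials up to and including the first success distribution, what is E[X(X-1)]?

E[X(X-1)] = E[X² - X] = E[X²] - E[X]
E[X] = 2
E[X²] = Var(X) + (E[X])² = 2 + (2)² = 6
E[X(X-1)] = 6 - 2 = 4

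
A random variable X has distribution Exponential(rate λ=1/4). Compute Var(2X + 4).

For X ~ Exponential(rate λ=1/4):
Var(X) = 16
Var(2X + 4) = (2)² × Var(X) = 4 × 16 = 64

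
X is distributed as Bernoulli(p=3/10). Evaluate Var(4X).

For X ~ Bernoulli(p=3/10):
Var(X) = \frac{21}{100}
Var(4X) = (4)² × Var(X) = 16 × \frac{21}{100} = \frac{84}{25}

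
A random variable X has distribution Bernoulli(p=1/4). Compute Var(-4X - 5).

For X ~ Bernoulli(p=1/4):
Var(X) = \frac{3}{16}
Var(-4X - 5) = (-4)² × Var(X) = 16 × \frac{3}{16} = 3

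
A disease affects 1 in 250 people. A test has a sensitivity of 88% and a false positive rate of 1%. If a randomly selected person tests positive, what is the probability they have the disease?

Let D = the rare event, + = positive/flagged.
P(D) = 1/250
P(+|D) = 88/100 = 22/25
P(+|D') = 1/100
P(+) = P(+|D)P(D) + P(+|D')P(D')
     = \frac{22}{25} × \frac{1}{250} + \frac{1}{100} × \frac{249}{250}
     = \frac{337}{25000}
P(D|+) = P(+|D)P(D)/P(+) = \frac{88}{337}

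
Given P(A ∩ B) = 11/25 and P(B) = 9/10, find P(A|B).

P(A|B) = P(A ∩ B) / P(B)
= (11/25) / (9/10)
= 22/45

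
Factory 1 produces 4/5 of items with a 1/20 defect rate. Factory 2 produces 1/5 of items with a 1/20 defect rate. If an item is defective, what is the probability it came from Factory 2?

Using Bayes' theorem:
P(F1) = 4/5, P(D|F1) = 1/20
P(F2) = 1/5, P(D|F2) = 1/20
P(D) = P(D|F1)P(F1) + P(D|F2)P(F2)
     = \frac{1}{20}
P(F2|D) = P(D|F2)P(F2) / P(D)
= \frac{1}{5}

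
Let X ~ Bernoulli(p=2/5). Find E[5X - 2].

For X ~ Bernoulli(p=2/5):
E[X] = \frac{2}{5}
E[5X - 2] = 5 × E[X] - 2 = 0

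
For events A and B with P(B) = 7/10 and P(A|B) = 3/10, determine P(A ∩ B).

By definition, P(A|B) = P(A ∩ B) / P(B)
So P(A ∩ B) = P(A|B) × P(B)
= 3/10 × 7/10
= 21/100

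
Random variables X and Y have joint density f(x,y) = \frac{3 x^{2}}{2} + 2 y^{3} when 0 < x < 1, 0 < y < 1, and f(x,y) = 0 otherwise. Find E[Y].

E[Y] = ∫_0^1 ∫_0^1 y × f(x,y) dx dy
= \frac{13}{20}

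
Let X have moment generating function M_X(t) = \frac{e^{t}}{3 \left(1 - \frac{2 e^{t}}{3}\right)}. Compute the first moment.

To find E[X], compute M^(1)(0):
M^(1)(t) = \frac{e^{t}}{3 \left(1 - \frac{2 e^{t}}{3}\right)} + \frac{2 e^{2 t}}{9 \left(1 - \frac{2 e^{t}}{3}\right)^{2}}
M^(1)(0) = 3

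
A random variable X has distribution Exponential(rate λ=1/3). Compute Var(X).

For X ~ Exponential(rate λ=1/3):
Var(X) = 9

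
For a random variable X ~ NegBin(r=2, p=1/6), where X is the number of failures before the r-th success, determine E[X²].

Using the identity E[X²] = Var(X) + (E[X])²:
E[X] = 10
Var(X) = 60
E[X²] = 60 + (10)²
= 160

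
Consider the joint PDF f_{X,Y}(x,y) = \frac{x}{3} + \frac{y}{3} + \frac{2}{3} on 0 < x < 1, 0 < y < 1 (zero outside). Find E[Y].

E[Y] = ∫_0^1 ∫_0^1 y × f(x,y) dx dy
= \frac{19}{36}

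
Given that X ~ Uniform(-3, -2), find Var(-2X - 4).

For X ~ Uniform(-3, -2):
Var(X) = \frac{1}{12}
Var(-2X - 4) = (-2)² × Var(X) = 4 × \frac{1}{12} = \frac{1}{3}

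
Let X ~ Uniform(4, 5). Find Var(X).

For X ~ Uniform(4, 5):
Var(X) = \frac{1}{12}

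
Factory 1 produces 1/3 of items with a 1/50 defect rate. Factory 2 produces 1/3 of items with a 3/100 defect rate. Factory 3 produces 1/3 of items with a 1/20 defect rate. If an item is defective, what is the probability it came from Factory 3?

Using Bayes' theorem:
P(F1) = 1/3, P(D|F1) = 1/50
P(F2) = 1/3, P(D|F2) = 3/100
P(F3) = 1/3, P(D|F3) = 1/20
P(D) = P(D|F1)P(F1) + P(D|F2)P(F2) + P(D|F3)P(F3)
     = \frac{1}{30}
P(F3|D) = P(D|F3)P(F3) / P(D)
= \frac{1}{2}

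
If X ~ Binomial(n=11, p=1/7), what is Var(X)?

For X ~ Binomial(n=11, p=1/7):
Var(X) = \frac{66}{49}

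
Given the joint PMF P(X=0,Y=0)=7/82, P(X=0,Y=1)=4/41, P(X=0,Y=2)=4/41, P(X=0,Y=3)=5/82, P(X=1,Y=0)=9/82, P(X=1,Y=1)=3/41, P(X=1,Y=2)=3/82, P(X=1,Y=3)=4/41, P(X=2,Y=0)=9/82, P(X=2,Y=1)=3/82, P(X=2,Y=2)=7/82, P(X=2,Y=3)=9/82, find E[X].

First find marginal of X:
P(X=0) = 14/41
P(X=1) = 13/41
P(X=2) = 14/41
E[X] = 0 × 14/41 + 1 × 13/41 + 2 × 14/41 = 1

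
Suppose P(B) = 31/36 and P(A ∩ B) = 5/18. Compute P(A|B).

P(A|B) = P(A ∩ B) / P(B)
= (5/18) / (31/36)
= 10/31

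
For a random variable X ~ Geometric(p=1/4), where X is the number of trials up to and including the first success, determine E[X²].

Using the identity E[X²] = Var(X) + (E[X])²:
E[X] = 4
Var(X) = 12
E[X²] = 12 + (4)²
= 28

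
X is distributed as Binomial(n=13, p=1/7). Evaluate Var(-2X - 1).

For X ~ Binomial(n=13, p=1/7):
Var(X) = \frac{78}{49}
Var(-2X - 1) = (-2)² × Var(X) = 4 × \frac{78}{49} = \frac{312}{49}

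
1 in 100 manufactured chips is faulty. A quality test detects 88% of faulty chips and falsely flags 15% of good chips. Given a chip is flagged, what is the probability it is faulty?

Let D = the rare event, + = positive/flagged.
P(D) = 1/100
P(+|D) = 88/100 = 22/25
P(+|D') = 15/100 = 3/20
P(+) = P(+|D)P(D) + P(+|D')P(D')
     = \frac{22}{25} × \frac{1}{100} + \frac{3}{20} × \frac{99}{100}
     = \frac{1573}{10000}
P(D|+) = P(+|D)P(D)/P(+) = \frac{8}{143}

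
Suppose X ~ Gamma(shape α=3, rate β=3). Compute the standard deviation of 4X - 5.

For X ~ Gamma(shape α=3, rate β=3):
Var(X) = \frac{1}{3}
SD(X) = √(Var(X)) = √(\frac{1}{3}) = \frac{\sqrt{3}}{3}
SD(4X - 5) = |4| × SD(X) = 4 × \frac{\sqrt{3}}{3} = \frac{4 \sqrt{3}}{3}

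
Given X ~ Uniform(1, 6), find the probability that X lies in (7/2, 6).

P(7/2 < X < 6) = ∫_{7/2}^{6} f(x) dx
where f(x) = \frac{1}{5}
= \frac{1}{2}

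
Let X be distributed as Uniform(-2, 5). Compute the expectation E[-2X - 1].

For X ~ Uniform(-2, 5):
E[X] = \frac{3}{2}
E[-2X - 1] = -2 × E[X] - 1 = -4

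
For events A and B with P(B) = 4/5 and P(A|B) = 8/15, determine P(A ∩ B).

By definition, P(A|B) = P(A ∩ B) / P(B)
So P(A ∩ B) = P(A|B) × P(B)
= 8/15 × 4/5
= 32/75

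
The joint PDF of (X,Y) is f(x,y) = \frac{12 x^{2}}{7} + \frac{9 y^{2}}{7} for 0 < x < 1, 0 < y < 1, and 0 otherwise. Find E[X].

E[X] = ∫_0^1 ∫_0^1 x × f(x,y) dy dx
= ∫_0^1 ∫_0^1 x × (\frac{12 x^{2}}{7} + \frac{9 y^{2}}{7}) dy dx
= \frac{9}{14}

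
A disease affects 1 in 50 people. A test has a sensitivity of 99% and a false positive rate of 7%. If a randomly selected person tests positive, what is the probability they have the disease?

Let D = the rare event, + = positive/flagged.
P(D) = 1/50
P(+|D) = 99/100
P(+|D') = 7/100
P(+) = P(+|D)P(D) + P(+|D')P(D')
     = \frac{99}{100} × \frac{1}{50} + \frac{7}{100} × \frac{49}{50}
     = \frac{221}{2500}
P(D|+) = P(+|D)P(D)/P(+) = \frac{99}{442}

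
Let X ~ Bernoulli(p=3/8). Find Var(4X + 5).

For X ~ Bernoulli(p=3/8):
Var(X) = \frac{15}{64}
Var(4X + 5) = (4)² × Var(X) = 16 × \frac{15}{64} = \frac{15}{4}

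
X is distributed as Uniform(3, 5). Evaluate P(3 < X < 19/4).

P(3 < X < 19/4) = ∫_{3}^{19/4} f(x) dx
where f(x) = \frac{1}{2}
= \frac{7}{8}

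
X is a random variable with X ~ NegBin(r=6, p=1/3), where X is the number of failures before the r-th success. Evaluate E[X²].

Using the identity E[X²] = Var(X) + (E[X])²:
E[X] = 12
Var(X) = 36
E[X²] = 36 + (12)²
= 180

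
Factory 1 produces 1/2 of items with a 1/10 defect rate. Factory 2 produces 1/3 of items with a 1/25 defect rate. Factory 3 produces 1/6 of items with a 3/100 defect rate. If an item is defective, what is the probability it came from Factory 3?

Using Bayes' theorem:
P(F1) = 1/2, P(D|F1) = 1/10
P(F2) = 1/3, P(D|F2) = 1/25
P(F3) = 1/6, P(D|F3) = 3/100
P(D) = P(D|F1)P(F1) + P(D|F2)P(F2) + P(D|F3)P(F3)
     = \frac{41}{600}
P(F3|D) = P(D|F3)P(F3) / P(D)
= \frac{3}{41}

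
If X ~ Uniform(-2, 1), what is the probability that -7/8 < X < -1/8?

P(-7/8 < X < -1/8) = ∫_{-7/8}^{-1/8} f(x) dx
where f(x) = \frac{1}{3}
= \frac{1}{4}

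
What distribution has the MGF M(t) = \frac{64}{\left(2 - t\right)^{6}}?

The MGF M(t) = \frac{64}{\left(2 - t\right)^{6}} is the standard form for the Gamma distribution.
Comparing with the known MGF formula identifies: Gamma(shape α=6, rate β=2)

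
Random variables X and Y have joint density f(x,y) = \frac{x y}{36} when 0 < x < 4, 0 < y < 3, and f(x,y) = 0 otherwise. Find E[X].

f_X(x) = ∫_0^3 \frac{x y}{36} dy = \frac{x}{8}
E[X] = ∫_0^4 x × (\frac{x}{8}) dx = \frac{8}{3}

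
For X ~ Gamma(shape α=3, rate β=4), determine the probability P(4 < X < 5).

P(4 < X < 5) = ∫_{4}^{5} f(x) dx
where f(x) = 32 x^{2} e^{- 4 x}
= \frac{-221 + 145 e^{4}}{e^{20}}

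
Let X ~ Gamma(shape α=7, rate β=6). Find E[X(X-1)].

E[X(X-1)] = E[X² - X] = E[X²] - E[X]
E[X] = \frac{7}{6}
E[X²] = Var(X) + (E[X])² = \frac{7}{36} + (\frac{7}{6})² = \frac{14}{9}
E[X(X-1)] = \frac{14}{9} - \frac{7}{6} = \frac{7}{18}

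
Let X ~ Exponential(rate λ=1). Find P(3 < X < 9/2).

P(3 < X < 9/2) = ∫_{3}^{9/2} f(x) dx
where f(x) = e^{- x}
= - \frac{1}{e^{\frac{9}{2}}} + e^{-3}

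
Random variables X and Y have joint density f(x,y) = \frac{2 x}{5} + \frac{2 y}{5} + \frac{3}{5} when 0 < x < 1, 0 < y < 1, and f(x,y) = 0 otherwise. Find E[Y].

E[Y] = ∫_0^1 ∫_0^1 y × f(x,y) dx dy
= \frac{8}{15}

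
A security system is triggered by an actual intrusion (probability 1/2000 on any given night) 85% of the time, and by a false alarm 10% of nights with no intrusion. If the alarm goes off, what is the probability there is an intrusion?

Let D = the rare event, + = positive/flagged.
P(D) = 1/2000
P(+|D) = 85/100 = 17/20
P(+|D') = 10/100 = 1/10
P(+) = P(+|D)P(D) + P(+|D')P(D')
     = \frac{17}{20} × \frac{1}{2000} + \frac{1}{10} × \frac{1999}{2000}
     = \frac{803}{8000}
P(D|+) = P(+|D)P(D)/P(+) = \frac{17}{4015}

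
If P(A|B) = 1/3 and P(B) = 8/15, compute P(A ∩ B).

By definition, P(A|B) = P(A ∩ B) / P(B)
So P(A ∩ B) = P(A|B) × P(B)
= 1/3 × 8/15
= 8/45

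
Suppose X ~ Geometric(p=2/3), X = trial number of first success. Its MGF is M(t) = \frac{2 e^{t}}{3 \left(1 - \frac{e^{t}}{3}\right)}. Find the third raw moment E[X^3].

To find E[X^3], compute M^(3)(0):
M^(1)(t) = \frac{2 e^{t}}{3 \left(1 - \frac{e^{t}}{3}\right)} + \frac{2 e^{2 t}}{9 \left(1 - \frac{e^{t}}{3}\right)^{2}}
M^(2)(t) = \frac{2 e^{t}}{3 \left(1 - \frac{e^{t}}{3}\right)} + \frac{2 e^{2 t}}{3 \left(1 - \frac{e^{t}}{3}\right)^{2}} + \frac{4 e^{3 t}}{27 \left(1 - \frac{e^{t}}{3}\right)^{3}}
M^(3)(t) = \frac{2 e^{t}}{3 \left(1 - \frac{e^{t}}{3}\right)} + \frac{14 e^{2 t}}{9 \left(1 - \frac{e^{t}}{3}\right)^{2}} + \frac{8 e^{3 t}}{9 \left(1 - \frac{e^{t}}{3}\right)^{3}} + \frac{4 e^{4 t}}{27 \left(1 - \frac{e^{t}}{3}\right)^{4}}
M^(3)(0) = \frac{33}{4}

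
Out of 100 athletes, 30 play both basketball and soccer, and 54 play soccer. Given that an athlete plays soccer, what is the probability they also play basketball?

P(A ∩ B) = 30/100 = 3/10
P(B) = 54/100 = 27/50
P(A|B) = P(A ∩ B) / P(B) = (3/10) / (27/50) = 5/9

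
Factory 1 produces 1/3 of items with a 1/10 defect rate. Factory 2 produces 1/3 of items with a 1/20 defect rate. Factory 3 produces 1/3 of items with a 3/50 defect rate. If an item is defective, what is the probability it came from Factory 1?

Using Bayes' theorem:
P(F1) = 1/3, P(D|F1) = 1/10
P(F2) = 1/3, P(D|F2) = 1/20
P(F3) = 1/3, P(D|F3) = 3/50
P(D) = P(D|F1)P(F1) + P(D|F2)P(F2) + P(D|F3)P(F3)
     = \frac{7}{100}
P(F1|D) = P(D|F1)P(F1) / P(D)
= \frac{10}{21}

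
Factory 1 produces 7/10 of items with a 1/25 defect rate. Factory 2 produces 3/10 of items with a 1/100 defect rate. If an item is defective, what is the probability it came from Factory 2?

Using Bayes' theorem:
P(F1) = 7/10, P(D|F1) = 1/25
P(F2) = 3/10, P(D|F2) = 1/100
P(D) = P(D|F1)P(F1) + P(D|F2)P(F2)
     = \frac{31}{1000}
P(F2|D) = P(D|F2)P(F2) / P(D)
= \frac{3}{31}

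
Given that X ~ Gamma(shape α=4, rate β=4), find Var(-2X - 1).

For X ~ Gamma(shape α=4, rate β=4):
Var(X) = \frac{1}{4}
Var(-2X - 1) = (-2)² × Var(X) = 4 × \frac{1}{4} = 1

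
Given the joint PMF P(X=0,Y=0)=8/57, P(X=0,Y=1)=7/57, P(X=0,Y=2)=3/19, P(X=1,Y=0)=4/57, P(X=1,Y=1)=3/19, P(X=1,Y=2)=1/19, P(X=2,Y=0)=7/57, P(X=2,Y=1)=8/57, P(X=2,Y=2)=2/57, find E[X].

First find marginal of X:
P(X=0) = 8/19
P(X=1) = 16/57
P(X=2) = 17/57
E[X] = 0 × 8/19 + 1 × 16/57 + 2 × 17/57 = 50/57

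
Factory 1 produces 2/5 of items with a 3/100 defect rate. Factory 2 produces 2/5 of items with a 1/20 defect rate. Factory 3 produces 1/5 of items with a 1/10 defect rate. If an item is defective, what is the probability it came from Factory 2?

Using Bayes' theorem:
P(F1) = 2/5, P(D|F1) = 3/100
P(F2) = 2/5, P(D|F2) = 1/20
P(F3) = 1/5, P(D|F3) = 1/10
P(D) = P(D|F1)P(F1) + P(D|F2)P(F2) + P(D|F3)P(F3)
     = \frac{13}{250}
P(F2|D) = P(D|F2)P(F2) / P(D)
= \frac{5}{13}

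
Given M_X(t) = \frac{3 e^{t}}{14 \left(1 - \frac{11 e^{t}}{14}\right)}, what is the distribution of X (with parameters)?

The MGF M(t) = \frac{3 e^{t}}{14 \left(1 - \frac{11 e^{t}}{14}\right)} is the standard form for the Geometric distribution.
Comparing with the known MGF formula identifies: Geometric(p=3/14), X = trial number of first success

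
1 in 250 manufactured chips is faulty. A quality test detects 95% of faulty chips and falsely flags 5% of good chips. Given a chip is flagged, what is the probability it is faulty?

Let D = the rare event, + = positive/flagged.
P(D) = 1/250
P(+|D) = 95/100 = 19/20
P(+|D') = 5/100 = 1/20
P(+) = P(+|D)P(D) + P(+|D')P(D')
     = \frac{19}{20} × \frac{1}{250} + \frac{1}{20} × \frac{249}{250}
     = \frac{67}{1250}
P(D|+) = P(+|D)P(D)/P(+) = \frac{19}{268}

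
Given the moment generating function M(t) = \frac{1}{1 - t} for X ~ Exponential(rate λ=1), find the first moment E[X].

To find E[X], compute M^(1)(0):
M^(1)(t) = \frac{1}{\left(1 - t\right)^{2}}
M^(1)(0) = 1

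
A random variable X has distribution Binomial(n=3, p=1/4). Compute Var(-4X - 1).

For X ~ Binomial(n=3, p=1/4):
Var(X) = \frac{9}{16}
Var(-4X - 1) = (-4)² × Var(X) = 16 × \frac{9}{16} = 9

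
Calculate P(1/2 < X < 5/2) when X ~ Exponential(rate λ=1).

P(1/2 < X < 5/2) = ∫_{1/2}^{5/2} f(x) dx
where f(x) = e^{- x}
= - \frac{1 - e^{2}}{e^{\frac{5}{2}}}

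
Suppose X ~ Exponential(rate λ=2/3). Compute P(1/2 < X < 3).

P(1/2 < X < 3) = ∫_{1/2}^{3} f(x) dx
where f(x) = \frac{2 e^{- \frac{2 x}{3}}}{3}
= - \frac{1}{e^{2}} + e^{- \frac{1}{3}}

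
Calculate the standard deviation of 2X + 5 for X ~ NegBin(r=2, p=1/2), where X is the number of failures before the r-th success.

For X ~ NegBin(r=2, p=1/2), where X is the number of failures before the r-th success:
Var(X) = 4
SD(X) = √(Var(X)) = √(4) = 2
SD(2X + 5) = |2| × SD(X) = 2 × 2 = 4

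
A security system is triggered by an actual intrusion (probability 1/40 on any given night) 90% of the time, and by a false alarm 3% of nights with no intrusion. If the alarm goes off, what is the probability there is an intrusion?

Let D = the rare event, + = positive/flagged.
P(D) = 1/40
P(+|D) = 90/100 = 9/10
P(+|D') = 3/100
P(+) = P(+|D)P(D) + P(+|D')P(D')
     = \frac{9}{10} × \frac{1}{40} + \frac{3}{100} × \frac{39}{40}
     = \frac{207}{4000}
P(D|+) = P(+|D)P(D)/P(+) = \frac{10}{23}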